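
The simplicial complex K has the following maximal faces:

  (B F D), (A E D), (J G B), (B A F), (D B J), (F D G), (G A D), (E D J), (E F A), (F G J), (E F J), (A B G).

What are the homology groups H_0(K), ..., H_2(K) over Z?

H_0 = Z,  H_1 = Z/2,  H_2 = 0.

Order the vertices as A < B < D < E < F < G < J. Listing each simplex with vertices in this order, K has dimension 2 with simplices:

  0-simplices (7): A, B, D, E, F, G, J
  1-simplices (18): AB, AD, AE, AF, AG, BD, BF, BG, BJ, DE, DF, DG, DJ, EF, EJ, FG, FJ, GJ
  2-simplices (12): ABF, ABG, ADE, ADG, AEF, BDF, BDJ, BGJ, DEJ, DFG, EFJ, FGJ

giving chain groups C_0 ≅ Z^7, C_1 ≅ Z^18, C_2 ≅ Z^12.

Boundary ∂_1: C_1 → C_0 sends each edge [p,q] (with p < q) to q − p.
This gives a 7×18 integer matrix of rank 6; reducing to Smith normal form yields diagonal entries (1,1,1,1,1,1).

The boundary map ∂_2: C_2 → C_1 acts by ∂[p,q,r] = [q,r] − [p,r] + [p,q]. For instance
  ∂AEF = EF − AF + AE,
  ∂BDF = DF − BF + BD.
The resulting 18×12 matrix has rank 12, and its Smith normal form has invariant factors (1,1,1,1,1,1,1,1,1,1,1,2).

From H_k ≅ ker(∂_k) / im(∂_{k+1}) we obtain:

  H_0: rank C_0 − rank ∂_1 = 7 − 6 = 1, and the invariant factors of ∂_1 are all 1, so H_0 = Z.
  H_1: rank ker ∂_1 − rank ∂_2 = (18 − 6) − 12 = 0, and ∂_2 has invariant factor 2 > 1, so H_1 = Z/2.
  H_2: rank ker ∂_2 − rank ∂_3 = (12 − 12) − 0 = 0, and there is no ∂_3, so H_2 = 0.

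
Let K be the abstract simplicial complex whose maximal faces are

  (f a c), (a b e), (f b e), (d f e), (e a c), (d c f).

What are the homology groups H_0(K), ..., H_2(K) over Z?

Fix the vertex order a < b < c < d < e < f and write every simplex with vertices in increasing order. Then dim K = 2 and the simplices of K are:

  0-simplices (6): a, b, c, d, e, f
  1-simplices (12): ab, ac, ae, af, be, bf, cd, ce, cf, de, df, ef
  2-simplices (6): abe, ace, acf, bef, cdf, def

so the chain groups are C_0 ≅ Z^6, C_1 ≅ Z^12, C_2 ≅ Z^6.

Boundary ∂_1: C_1 → C_0 maps an edge to its endpoints' difference, ∂[p,q] = q − p. For instance
  ∂de = e − d.
As a 6×12 matrix over Z this has rank 5, with invariant factors (1,1,1,1,1).

Boundary ∂_2: C_2 → C_1 acts by ∂[p,q,r] = [q,r] − [p,r] + [p,q]. For instance
  ∂abe = be − ae + ab,
  ∂cdf = df − cf + cd.
As a 12×6 matrix over Z this has rank 6, with invariant factors (1,1,1,1,1,1).

Reading off H_k = ker ∂_k / im ∂_{k+1}:

  H_0: rank C_0 − rank ∂_1 = 6 − 5 = 1, and the invariant factors of ∂_1 are all 1, so H_0 = Z.
  H_1: rank ker ∂_1 − rank ∂_2 = (12 − 5) − 6 = 1, and the invariant factors of ∂_2 are all 1, so H_1 = Z.
  H_2: rank ker ∂_2 − rank ∂_3 = (6 − 6) − 0 = 0, and there is no ∂_3, so H_2 = 0.

H_0 = Z,  H_1 = Z,  H_2 = 0.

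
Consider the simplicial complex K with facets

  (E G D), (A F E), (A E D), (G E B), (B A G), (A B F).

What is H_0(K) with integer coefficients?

We work with the vertex ordering A < B < D < E < F < G. The simplices of K, each written with vertices in increasing order, are:

  0-simplices (6): A, B, D, E, F, G
  1-simplices (12): AB, AD, AE, AF, AG, BE, BF, BG, DE, DG, EF, EG
  2-simplices (6): ABF, ABG, ADE, AEF, BEG, DEG

so the chain groups are C_0 ≅ Z^6, C_1 ≅ Z^12, C_2 ≅ Z^6.

Boundary ∂_1: C_1 → C_0 is given by ∂[p,q] = [q] − [p].
The 6×12 boundary matrix has rank 5 and Smith normal form diag(1,1,1,1,1).

Boundary ∂_2: C_2 → C_1 maps a triangle to the signed sum of its edges. For instance
  ∂BEG = EG − BG + BE,
  ∂DEG = EG − DG + DE.
The resulting 12×6 matrix has rank 6, and its Smith normal form has invariant factors (1,1,1,1,1,1).

Now H_k = ker ∂_k / im ∂_{k+1}, so:

  H_0: rank C_0 − rank ∂_1 = 6 − 5 = 1, and the invariant factors of ∂_1 are all 1, so H_0 ≅ Z.

(K is a triangulation of the cylinder S^1 x I.)

H_0 ≅ Z.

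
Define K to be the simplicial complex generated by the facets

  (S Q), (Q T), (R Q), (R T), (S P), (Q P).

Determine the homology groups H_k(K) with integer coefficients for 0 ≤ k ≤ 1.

Fix the vertex order P < Q < R < S < T and write every simplex with vertices in increasing order. Then dim K = 1 and the simplices of K are:

  0-simplices (5): P, Q, R, S, T
  1-simplices (6): PQ, PS, QR, QS, QT, RT

so the chain groups are C_0 ≅ Z^5, C_1 ≅ Z^6.

∂_1: C_1 → C_0 is given by ∂[p,q] = [q] − [p]. For instance
  ∂QS = S − Q.
This gives a 5×6 integer matrix of rank 4; reducing to Smith normal form yields diagonal entries (1,1,1,1).

Reading off H_k = ker ∂_k / im ∂_{k+1}:

  H_0: rank C_0 − rank ∂_1 = 5 − 4 = 1, and the invariant factors of ∂_1 are all 1, so H_0 = Z.
  H_1: rank ker ∂_1 − rank ∂_2 = (6 − 4) − 0 = 2, and there is no ∂_2, so H_1 = Z^2.

H_0 ≅ Z,  H_1 ≅ Z^2.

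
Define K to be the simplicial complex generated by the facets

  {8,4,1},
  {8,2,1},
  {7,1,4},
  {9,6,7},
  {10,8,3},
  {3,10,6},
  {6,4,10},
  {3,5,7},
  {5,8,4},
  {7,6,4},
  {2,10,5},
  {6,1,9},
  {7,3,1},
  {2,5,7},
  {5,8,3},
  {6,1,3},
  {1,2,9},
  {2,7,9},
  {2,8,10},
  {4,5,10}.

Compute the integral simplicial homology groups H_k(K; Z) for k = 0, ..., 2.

Take the total order 1 < 2 < 3 < 4 < 5 < 6 < 7 < 8 < 9 < 10 on the vertex set. Then K (dimension 2) consists of the simplices:

  0-simplices (10): [1], [2], [3], [4], [5], [6], [7], [8], [9], [10]
  1-simplices (30): (30 of them)
  2-simplices (20): (20 of them)

Hence C_0 ≅ Z^10, C_1 ≅ Z^30, C_2 ≅ Z^20.

∂_1: C_1 → C_0 maps an edge to its endpoints' difference, ∂[p,q] = q − p. For instance
  ∂[7,9] = [9] − [7].
The 10×30 boundary matrix has rank 9 and Smith normal form diag(1,1,1,1,1,1,1,1,1).

The boundary map ∂_2: C_2 → C_1 maps a triangle to the signed sum of its edges. For instance
  ∂[3,6,10] = [6,10] − [3,10] + [3,6],
  ∂[1,6,9] = [6,9] − [1,9] + [1,6].
As a 30×20 matrix over Z this has rank 20, with invariant factors (1,1,1,1,1,1,1,1,1,1,1,1,1,1,1,1,1,1,1,2).

Reading off H_k = ker ∂_k / im ∂_{k+1}:

  H_0: rank C_0 − rank ∂_1 = 10 − 9 = 1, and the invariant factors of ∂_1 are all 1, so H_0 ≅ Z.
  H_1: rank ker ∂_1 − rank ∂_2 = (30 − 9) − 20 = 1, and ∂_2 has invariant factor 2 > 1, so H_1 ≅ Z ⊕ Z/2Z.
  H_2: rank ker ∂_2 − rank ∂_3 = (20 − 20) − 0 = 0, and there is no ∂_3, so H_2 ≅ 0.

H_0 = Z,  H_1 = Z ⊕ Z/2Z,  H_2 = 0.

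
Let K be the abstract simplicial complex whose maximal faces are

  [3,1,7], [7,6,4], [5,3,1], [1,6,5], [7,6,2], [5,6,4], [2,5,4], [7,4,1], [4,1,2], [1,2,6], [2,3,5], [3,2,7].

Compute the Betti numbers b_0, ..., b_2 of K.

b_0 = 1, b_1 = 0, b_2 = 0.

K has 7 vertices, 18 edges, 12 triangles.
rank ∂_0 = 0, rank ∂_1 = 6 ⇒ b_0 = 7 − 0 − 6 = 1; all invariant factors of ∂_1 are 1 so no torsion. So H_0 = Z.
rank ∂_1 = 6, rank ∂_2 = 12 ⇒ b_1 = 18 − 6 − 12 = 0; ∂_2 has invariant factor(s) [2] giving torsion. So H_1 = Z_2.
rank ∂_2 = 12, rank ∂_3 = 0 ⇒ b_2 = 12 − 12 − 0 = 0. So H_2 = 0.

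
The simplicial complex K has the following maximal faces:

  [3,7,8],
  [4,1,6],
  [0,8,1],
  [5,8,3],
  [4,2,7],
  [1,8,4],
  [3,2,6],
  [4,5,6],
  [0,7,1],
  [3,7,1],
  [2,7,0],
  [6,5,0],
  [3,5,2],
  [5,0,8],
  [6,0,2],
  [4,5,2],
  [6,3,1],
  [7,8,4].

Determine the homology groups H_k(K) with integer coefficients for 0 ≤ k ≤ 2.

H_0 = Z,  H_1 = Z ⊕ Z_2,  H_2 = 0.

Fix the vertex order 0 < 1 < 2 < 3 < 4 < 5 < 6 < 7 < 8 and write every simplex with vertices in increasing order. Then dim K = 2 and the simplices of K are:

  0-simplices (9): [0], [1], [2], [3], [4], [5], [6], [7], [8]
  1-simplices (27): (27 of them)
  2-simplices (18): [0,1,7], [0,1,8], [0,2,6], [0,2,7], [0,5,6], [0,5,8], [1,3,6], [1,3,7], [1,4,6], [1,4,8], [2,3,5], [2,3,6], [2,4,5], [2,4,7], [3,5,8], [3,7,8], [4,5,6], [4,7,8]

giving chain groups C_0 ≅ Z^9, C_1 ≅ Z^27, C_2 ≅ Z^18.

∂_1: C_1 → C_0 sends each edge [p,q] (with p < q) to q − p. For instance
  ∂[1,4] = [4] − [1].
The 9×27 boundary matrix has rank 8 and Smith normal form diag(1,1,1,1,1,1,1,1).

Boundary ∂_2: C_2 → C_1 acts by ∂[p,q,r] = [q,r] − [p,r] + [p,q]. For instance
  ∂[3,5,8] = [5,8] − [3,8] + [3,5],
  ∂[0,2,7] = [2,7] − [0,7] + [0,2].
As a 27×18 matrix over Z this has rank 18, with invariant factors (1,1,1,1,1,1,1,1,1,1,1,1,1,1,1,1,1,2).

Now H_k = ker ∂_k / im ∂_{k+1}, so:

  H_0: rank C_0 − rank ∂_1 = 9 − 8 = 1, and the invariant factors of ∂_1 are all 1, so H_0 ≅ Z.
  H_1: rank ker ∂_1 − rank ∂_2 = (27 − 8) − 18 = 1, and ∂_2 has invariant factor 2 > 1, so H_1 ≅ Z ⊕ Z_2.
  H_2: rank ker ∂_2 − rank ∂_3 = (18 − 18) − 0 = 0, and there is no ∂_3, so H_2 ≅ 0.

As a check, the Euler characteristic is 9 − 27 + 18 = 0, which agrees with 1 − 1 + 0 = 0.
(K is a triangulation of the Klein bottle.)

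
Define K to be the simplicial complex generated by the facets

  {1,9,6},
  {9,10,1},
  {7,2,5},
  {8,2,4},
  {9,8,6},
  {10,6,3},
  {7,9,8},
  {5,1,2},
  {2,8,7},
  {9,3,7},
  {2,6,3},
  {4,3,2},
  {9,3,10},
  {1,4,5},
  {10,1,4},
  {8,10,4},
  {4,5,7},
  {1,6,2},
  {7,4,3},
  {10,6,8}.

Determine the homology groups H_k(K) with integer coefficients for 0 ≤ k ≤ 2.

H_0 = Z,  H_1 = Z ⊕ Z/2Z,  H_2 = 0.

We work with the vertex ordering 1 < 2 < 3 < 4 < 5 < 6 < 7 < 8 < 9 < 10. The simplices of K, each written with vertices in increasing order, are:

  0-simplices (10): [1], [2], [3], [4], [5], [6], [7], [8], [9], [10]
  1-simplices (30): (30 of them)
  2-simplices (20): (20 of them)

so the chain groups are C_0 ≅ Z^10, C_1 ≅ Z^30, C_2 ≅ Z^20.

∂_1: C_1 → C_0 is given by ∂[p,q] = [q] − [p]. For instance
  ∂[1,9] = [9] − [1].
This gives a 10×30 integer matrix of rank 9; reducing to Smith normal form yields diagonal entries (1,1,1,1,1,1,1,1,1).

The boundary map ∂_2: C_2 → C_1 sends each 2-simplex [p,q,r] to [q,r] − [p,r] + [p,q]. For instance
  ∂[2,7,8] = [7,8] − [2,8] + [2,7],
  ∂[7,8,9] = [8,9] − [7,9] + [7,8].
As a 30×20 matrix over Z this has rank 20, with invariant factors (1,1,1,1,1,1,1,1,1,1,1,1,1,1,1,1,1,1,1,2).

Now H_k = ker ∂_k / im ∂_{k+1}, so:

  H_0: rank C_0 − rank ∂_1 = 10 − 9 = 1, and the invariant factors of ∂_1 are all 1, so H_0 ≅ Z.
  H_1: rank ker ∂_1 − rank ∂_2 = (30 − 9) − 20 = 1, and ∂_2 has invariant factor 2 > 1, so H_1 ≅ Z ⊕ Z/2Z.
  H_2: rank ker ∂_2 − rank ∂_3 = (20 − 20) − 0 = 0, and there is no ∂_3, so H_2 ≅ 0.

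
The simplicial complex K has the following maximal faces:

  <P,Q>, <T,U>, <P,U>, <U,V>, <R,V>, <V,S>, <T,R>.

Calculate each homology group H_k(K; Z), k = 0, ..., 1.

H_0 = Z,  H_1 = Z.

Fix the vertex order P < Q < R < S < T < U < V and write every simplex with vertices in increasing order. Then dim K = 1 and the simplices of K are:

  0-simplices (7): P, Q, R, S, T, U, V
  1-simplices (7): PQ, PU, RT, RV, SV, TU, UV

Hence C_0 ≅ Z^7, C_1 ≅ Z^7.

The boundary map ∂_1: C_1 → C_0 sends each edge [p,q] (with p < q) to q − p. For instance
  ∂SV = V − S.
The resulting 7×7 matrix has rank 6, and its Smith normal form has invariant factors (1,1,1,1,1,1).

Now H_k = ker ∂_k / im ∂_{k+1}, so:

  H_0: rank C_0 − rank ∂_1 = 7 − 6 = 1, and the invariant factors of ∂_1 are all 1, so H_0 = Z.
  H_1: rank ker ∂_1 − rank ∂_2 = (7 − 6) − 0 = 1, and there is no ∂_2, so H_1 = Z.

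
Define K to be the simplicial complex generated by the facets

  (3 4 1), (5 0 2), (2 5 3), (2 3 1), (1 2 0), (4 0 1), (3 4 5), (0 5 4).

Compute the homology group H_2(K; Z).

Take the total order 0 < 1 < 2 < 3 < 4 < 5 on the vertex set. Then K (dimension 2) consists of the simplices:

  0-simplices (6): [0], [1], [2], [3], [4], [5]
  1-simplices (12): [0,1], [0,2], [0,4], [0,5], [1,2], [1,3], [1,4], [2,3], [2,5], [3,4], [3,5], [4,5]
  2-simplices (8): [0,1,2], [0,1,4], [0,2,5], [0,4,5], [1,2,3], [1,3,4], [2,3,5], [3,4,5]

Hence C_0 ≅ Z^6, C_1 ≅ Z^12, C_2 ≅ Z^8.

∂_1: C_1 → C_0 is given by ∂[p,q] = [q] − [p].
The 6×12 boundary matrix has rank 5 and Smith normal form diag(1,1,1,1,1).

The boundary map ∂_2: C_2 → C_1 maps a triangle to the signed sum of its edges. For instance
  ∂[1,2,3] = [2,3] − [1,3] + [1,2],
  ∂[0,1,2] = [1,2] − [0,2] + [0,1].
As a 12×8 matrix over Z this has rank 7, with invariant factors (1,1,1,1,1,1,1).

Reading off H_k = ker ∂_k / im ∂_{k+1}:

  H_2: rank ker ∂_2 − rank ∂_3 = (8 − 7) − 0 = 1, and there is no ∂_3, so H_2 ≅ Z.

H_2 ≅ Z.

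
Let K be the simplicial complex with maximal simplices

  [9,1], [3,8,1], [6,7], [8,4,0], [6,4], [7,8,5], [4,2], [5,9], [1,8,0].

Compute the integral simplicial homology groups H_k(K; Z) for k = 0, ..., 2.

Take the total order 0 < 1 < 2 < 3 < 4 < 5 < 6 < 7 < 8 < 9 on the vertex set. Then K (dimension 2) consists of the simplices:

  0-simplices (10): [0], [1], [2], [3], [4], [5], [6], [7], [8], [9]
  1-simplices (15): [0,1], [0,4], [0,8], [1,3], [1,8], [1,9], [2,4], [3,8], [4,6], [4,8], [5,7], [5,8], [5,9], [6,7], [7,8]
  2-simplices (4): [0,1,8], [0,4,8], [1,3,8], [5,7,8]

so the chain groups are C_0 ≅ Z^10, C_1 ≅ Z^15, C_2 ≅ Z^4.

∂_1: C_1 → C_0 is given by ∂[p,q] = [q] − [p]. For instance
  ∂[5,8] = [8] − [5].
As a 10×15 matrix over Z this has rank 9, with invariant factors (1,1,1,1,1,1,1,1,1).

∂_2: C_2 → C_1 sends each 2-simplex [p,q,r] to [q,r] − [p,r] + [p,q]. For instance
  ∂[5,7,8] = [7,8] − [5,8] + [5,7],
  ∂[1,3,8] = [3,8] − [1,8] + [1,3].
The 15×4 boundary matrix has rank 4 and Smith normal form diag(1,1,1,1).

Reading off H_k = ker ∂_k / im ∂_{k+1}:

  H_0: rank C_0 − rank ∂_1 = 10 − 9 = 1, and the invariant factors of ∂_1 are all 1, so H_0 = Z.
  H_1: rank ker ∂_1 − rank ∂_2 = (15 − 9) − 4 = 2, and the invariant factors of ∂_2 are all 1, so H_1 = Z^2.
  H_2: rank ker ∂_2 − rank ∂_3 = (4 − 4) − 0 = 0, and there is no ∂_3, so H_2 = 0.

H_0 = Z,  H_1 = Z^2,  H_2 = 0.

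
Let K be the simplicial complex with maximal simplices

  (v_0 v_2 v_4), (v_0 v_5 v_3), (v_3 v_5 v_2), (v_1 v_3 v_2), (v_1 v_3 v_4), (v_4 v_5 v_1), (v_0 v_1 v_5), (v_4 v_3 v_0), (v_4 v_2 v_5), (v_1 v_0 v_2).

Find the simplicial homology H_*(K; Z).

H_0 ≅ Z,  H_1 ≅ Z/2Z,  H_2 = 0.

Take the total order v_0 < v_1 < v_2 < v_3 < v_4 < v_5 on the vertex set. Then K (dimension 2) consists of the simplices:

  0-simplices (6): [v_0], [v_1], [v_2], [v_3], [v_4], [v_5]
  1-simplices (15): (15 of them)
  2-simplices (10): [v_0,v_1,v_2], [v_0,v_1,v_5], [v_0,v_2,v_4], [v_0,v_3,v_4], [v_0,v_3,v_5], [v_1,v_2,v_3], [v_1,v_3,v_4], [v_1,v_4,v_5], [v_2,v_3,v_5], [v_2,v_4,v_5]

so the chain groups are C_0 ≅ Z^6, C_1 ≅ Z^15, C_2 ≅ Z^10.

Boundary ∂_1: C_1 → C_0 sends each edge [p,q] (with p < q) to q − p. For instance
  ∂[v_1,v_4] = [v_4] − [v_1].
The resulting 6×15 matrix has rank 5, and its Smith normal form has invariant factors (1,1,1,1,1).

Boundary ∂_2: C_2 → C_1 sends each 2-simplex [p,q,r] to [q,r] − [p,r] + [p,q]. For instance
  ∂[v_1,v_4,v_5] = [v_4,v_5] − [v_1,v_5] + [v_1,v_4],
  ∂[v_0,v_3,v_5] = [v_3,v_5] − [v_0,v_5] + [v_0,v_3].
This gives a 15×10 integer matrix of rank 10; reducing to Smith normal form yields diagonal entries (1,1,1,1,1,1,1,1,1,2).

Reading off H_k = ker ∂_k / im ∂_{k+1}:

  H_0: rank C_0 − rank ∂_1 = 6 − 5 = 1, and the invariant factors of ∂_1 are all 1, so H_0 = Z.
  H_1: rank ker ∂_1 − rank ∂_2 = (15 − 5) − 10 = 0, and ∂_2 has invariant factor 2 > 1, so H_1 = Z/2Z.
  H_2: rank ker ∂_2 − rank ∂_3 = (10 − 10) − 0 = 0, and there is no ∂_3, so H_2 = 0.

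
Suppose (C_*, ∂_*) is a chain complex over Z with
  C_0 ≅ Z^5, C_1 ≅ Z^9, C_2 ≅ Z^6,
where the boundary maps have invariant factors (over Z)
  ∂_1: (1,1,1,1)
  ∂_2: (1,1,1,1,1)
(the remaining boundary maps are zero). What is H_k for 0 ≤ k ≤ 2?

H_0 ≅ Z,  H_1 = 0,  H_2 ≅ Z.

H_0: b_0 = 5 − 0 − 4 = 1; torsion from ∂_1 factors > 1: none. So H_0 ≅ Z.
H_1: b_1 = 9 − 4 − 5 = 0; torsion from ∂_2 factors > 1: none. So H_1 ≅ 0.
H_2: b_2 = 6 − 5 − 0 = 1; torsion from ∂_3 factors > 1: none. So H_2 ≅ Z.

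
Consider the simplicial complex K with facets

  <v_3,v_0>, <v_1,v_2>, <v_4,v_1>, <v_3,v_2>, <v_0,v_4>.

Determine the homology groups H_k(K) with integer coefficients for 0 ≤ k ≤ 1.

H_0 = Z,  H_1 = Z.

Take the total order v_0 < v_1 < v_2 < v_3 < v_4 on the vertex set. Then K (dimension 1) consists of the simplices:

  0-simplices (5): [v_0], [v_1], [v_2], [v_3], [v_4]
  1-simplices (5): [v_0,v_3], [v_0,v_4], [v_1,v_2], [v_1,v_4], [v_2,v_3]

so the chain groups are C_0 ≅ Z^5, C_1 ≅ Z^5.

Boundary ∂_1: C_1 → C_0 maps an edge to its endpoints' difference, ∂[p,q] = q − p. For instance
  ∂[v_1,v_4] = [v_4] − [v_1].
The resulting 5×5 matrix has rank 4, and its Smith normal form has invariant factors (1,1,1,1).

Reading off H_k = ker ∂_k / im ∂_{k+1}:

  H_0: rank C_0 − rank ∂_1 = 5 − 4 = 1, and the invariant factors of ∂_1 are all 1, so H_0 = Z.
  H_1: rank ker ∂_1 − rank ∂_2 = (5 − 4) − 0 = 1, and there is no ∂_2, so H_1 = Z.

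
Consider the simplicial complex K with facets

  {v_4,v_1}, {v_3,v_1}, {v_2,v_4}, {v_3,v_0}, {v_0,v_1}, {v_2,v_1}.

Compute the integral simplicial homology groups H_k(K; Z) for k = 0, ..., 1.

We work with the vertex ordering v_0 < v_1 < v_2 < v_3 < v_4. The simplices of K, each written with vertices in increasing order, are:

  0-simplices (5): [v_0], [v_1], [v_2], [v_3], [v_4]
  1-simplices (6): [v_0,v_1], [v_0,v_3], [v_1,v_2], [v_1,v_3], [v_1,v_4], [v_2,v_4]

giving chain groups C_0 ≅ Z^5, C_1 ≅ Z^6.

Boundary ∂_1: C_1 → C_0 maps an edge to its endpoints' difference, ∂[p,q] = q − p.
The resulting 5×6 matrix has rank 4, and its Smith normal form has invariant factors (1,1,1,1).

Now H_k = ker ∂_k / im ∂_{k+1}, so:

  H_0: rank C_0 − rank ∂_1 = 5 − 4 = 1, and the invariant factors of ∂_1 are all 1, so H_0 ≅ Z.
  H_1: rank ker ∂_1 − rank ∂_2 = (6 − 4) − 0 = 2, and there is no ∂_2, so H_1 ≅ Z^2.

As a check, the Euler characteristic is 5 − 6 = -1, which agrees with 1 − 2 = -1.

H_0 ≅ Z,  H_1 ≅ Z^2.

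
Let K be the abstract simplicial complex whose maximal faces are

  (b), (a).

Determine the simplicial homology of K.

K has 2 vertices.
rank ∂_0 = 0, rank ∂_1 = 0 ⇒ b_0 = 2 − 0 − 0 = 2. So H_0 = Z^2.

H_0 ≅ Z^2.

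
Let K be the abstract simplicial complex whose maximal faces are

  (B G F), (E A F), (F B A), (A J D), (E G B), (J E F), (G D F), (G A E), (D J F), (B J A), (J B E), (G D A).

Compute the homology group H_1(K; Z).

K has 7 vertices, 18 edges, 12 triangles.
rank ∂_1 = 6, rank ∂_2 = 12 ⇒ b_1 = 18 − 6 − 12 = 0; ∂_2 has invariant factor(s) [2] giving torsion. So H_1 = Z_2.

H_1 = Z_2.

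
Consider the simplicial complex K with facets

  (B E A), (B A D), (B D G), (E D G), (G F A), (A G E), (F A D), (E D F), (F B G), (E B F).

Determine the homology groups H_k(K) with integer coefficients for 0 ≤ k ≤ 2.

We work with the vertex ordering A < B < D < E < F < G. The simplices of K, each written with vertices in increasing order, are:

  0-simplices (6): A, B, D, E, F, G
  1-simplices (15): AB, AD, AE, AF, AG, BD, BE, BF, BG, DE, DF, DG, EF, EG, FG
  2-simplices (10): ABD, ABE, ADF, AEG, AFG, BDG, BEF, BFG, DEF, DEG

giving chain groups C_0 ≅ Z^6, C_1 ≅ Z^15, C_2 ≅ Z^10.

Boundary ∂_1: C_1 → C_0 maps an edge to its endpoints' difference, ∂[p,q] = q − p. For instance
  ∂AF = F − A.
The resulting 6×15 matrix has rank 5, and its Smith normal form has invariant factors (1,1,1,1,1).

The boundary map ∂_2: C_2 → C_1 acts by ∂[p,q,r] = [q,r] − [p,r] + [p,q]. For instance
  ∂ABE = BE − AE + AB,
  ∂BEF = EF − BF + BE.
The resulting 15×10 matrix has rank 10, and its Smith normal form has invariant factors (1,1,1,1,1,1,1,1,1,2).

From H_k ≅ ker(∂_k) / im(∂_{k+1}) we obtain:

  H_0: rank C_0 − rank ∂_1 = 6 − 5 = 1, and the invariant factors of ∂_1 are all 1, so H_0 = Z.
  H_1: rank ker ∂_1 − rank ∂_2 = (15 − 5) − 10 = 0, and ∂_2 has invariant factor 2 > 1, so H_1 = Z/2Z.
  H_2: rank ker ∂_2 − rank ∂_3 = (10 − 10) − 0 = 0, and there is no ∂_3, so H_2 = 0.

(K is a triangulation of the real projective plane RP^2.)

H_0 = Z,  H_1 = Z/2Z,  H_2 = 0.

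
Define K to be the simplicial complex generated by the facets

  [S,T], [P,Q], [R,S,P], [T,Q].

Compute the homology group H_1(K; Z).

H_1 = Z.

We work with the vertex ordering P < Q < R < S < T. The simplices of K, each written with vertices in increasing order, are:

  0-simplices (5): P, Q, R, S, T
  1-simplices (6): PQ, PR, PS, QT, RS, ST
  2-simplices (1): PRS

giving chain groups C_0 ≅ Z^5, C_1 ≅ Z^6, C_2 ≅ Z^1.

Boundary ∂_1: C_1 → C_0 is given by ∂[p,q] = [q] − [p].
This gives a 5×6 integer matrix of rank 4; reducing to Smith normal form yields diagonal entries (1,1,1,1).

∂_2: C_2 → C_1 maps a triangle to the signed sum of its edges. For instance
  ∂PRS = RS − PS + PR.
The resulting 6×1 matrix has rank 1, and its Smith normal form has invariant factors (1).

From H_k ≅ ker(∂_k) / im(∂_{k+1}) we obtain:

  H_1: rank ker ∂_1 − rank ∂_2 = (6 − 4) − 1 = 1, and the invariant factors of ∂_2 are all 1, so H_1 = Z.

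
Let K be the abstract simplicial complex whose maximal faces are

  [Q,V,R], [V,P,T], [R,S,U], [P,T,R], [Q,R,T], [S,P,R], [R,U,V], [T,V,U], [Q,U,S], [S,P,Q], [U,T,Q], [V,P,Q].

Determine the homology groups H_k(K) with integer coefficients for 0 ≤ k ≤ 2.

Order the vertices as P < Q < R < S < T < U < V. Listing each simplex with vertices in this order, K has dimension 2 with simplices:

  0-simplices (7): P, Q, R, S, T, U, V
  1-simplices (18): PQ, PR, PS, PT, PV, QR, QS, QT, QU, QV, RS, RT, RU, RV, SU, TU, TV, UV
  2-simplices (12): PQS, PQV, PRS, PRT, PTV, QRT, QRV, QSU, QTU, RSU, RUV, TUV

so the chain groups are C_0 ≅ Z^7, C_1 ≅ Z^18, C_2 ≅ Z^12.

Boundary ∂_1: C_1 → C_0 sends each edge [p,q] (with p < q) to q − p.
The resulting 7×18 matrix has rank 6, and its Smith normal form has invariant factors (1,1,1,1,1,1).

Boundary ∂_2: C_2 → C_1 sends each 2-simplex [p,q,r] to [q,r] − [p,r] + [p,q]. For instance
  ∂PRS = RS − PS + PR,
  ∂PQS = QS − PS + PQ.
The 18×12 boundary matrix has rank 12 and Smith normal form diag(1,1,1,1,1,1,1,1,1,1,1,2).

From H_k ≅ ker(∂_k) / im(∂_{k+1}) we obtain:

  H_0: rank C_0 − rank ∂_1 = 7 − 6 = 1, and the invariant factors of ∂_1 are all 1, so H_0 = Z.
  H_1: rank ker ∂_1 − rank ∂_2 = (18 − 6) − 12 = 0, and ∂_2 has invariant factor 2 > 1, so H_1 = Z/2.
  H_2: rank ker ∂_2 − rank ∂_3 = (12 − 12) − 0 = 0, and there is no ∂_3, so H_2 = 0.

H_0 ≅ Z,  H_1 ≅ Z/2,  H_2 = 0.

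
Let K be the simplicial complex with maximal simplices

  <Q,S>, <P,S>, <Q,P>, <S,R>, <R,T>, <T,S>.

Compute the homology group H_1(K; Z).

We work with the vertex ordering P < Q < R < S < T. The simplices of K, each written with vertices in increasing order, are:

  0-simplices (5): P, Q, R, S, T
  1-simplices (6): PQ, PS, QS, RS, RT, ST

so the chain groups are C_0 ≅ Z^5, C_1 ≅ Z^6.

∂_1: C_1 → C_0 maps an edge to its endpoints' difference, ∂[p,q] = q − p.
As a 5×6 matrix over Z this has rank 4, with invariant factors (1,1,1,1).

Computing H_k = (kernel of ∂_k) / (image of ∂_{k+1}):

  H_1: rank ker ∂_1 − rank ∂_2 = (6 − 4) − 0 = 2, and there is no ∂_2, so H_1 = Z^2.

H_1 ≅ Z^2.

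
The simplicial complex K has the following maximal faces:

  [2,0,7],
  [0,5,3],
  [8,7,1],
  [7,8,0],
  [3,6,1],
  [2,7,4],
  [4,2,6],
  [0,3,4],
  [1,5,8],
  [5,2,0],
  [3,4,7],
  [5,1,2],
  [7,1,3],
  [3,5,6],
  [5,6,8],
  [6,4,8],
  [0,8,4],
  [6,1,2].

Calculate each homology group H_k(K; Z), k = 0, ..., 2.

H_0 = Z,  H_1 = Z ⊕ Z_2,  H_2 = 0.

Order the vertices as 0 < 1 < 2 < 3 < 4 < 5 < 6 < 7 < 8. Listing each simplex with vertices in this order, K has dimension 2 with simplices:

  0-simplices (9): [0], [1], [2], [3], [4], [5], [6], [7], [8]
  1-simplices (27): (27 of them)
  2-simplices (18): [0,2,5], [0,2,7], [0,3,4], [0,3,5], [0,4,8], [0,7,8], [1,2,5], [1,2,6], [1,3,6], [1,3,7], [1,5,8], [1,7,8], [2,4,6], [2,4,7], [3,4,7], [3,5,6], [4,6,8], [5,6,8]

giving chain groups C_0 ≅ Z^9, C_1 ≅ Z^27, C_2 ≅ Z^18.

∂_1: C_1 → C_0 is given by ∂[p,q] = [q] − [p]. For instance
  ∂[0,8] = [8] − [0].
The 9×27 boundary matrix has rank 8 and Smith normal form diag(1,1,1,1,1,1,1,1).

Boundary ∂_2: C_2 → C_1 acts by ∂[p,q,r] = [q,r] − [p,r] + [p,q]. For instance
  ∂[5,6,8] = [6,8] − [5,8] + [5,6],
  ∂[1,2,5] = [2,5] − [1,5] + [1,2].
As a 27×18 matrix over Z this has rank 18, with invariant factors (1,1,1,1,1,1,1,1,1,1,1,1,1,1,1,1,1,2).

From H_k ≅ ker(∂_k) / im(∂_{k+1}) we obtain:

  H_0: rank C_0 − rank ∂_1 = 9 − 8 = 1, and the invariant factors of ∂_1 are all 1, so H_0 ≅ Z.
  H_1: rank ker ∂_1 − rank ∂_2 = (27 − 8) − 18 = 1, and ∂_2 has invariant factor 2 > 1, so H_1 ≅ Z ⊕ Z_2.
  H_2: rank ker ∂_2 − rank ∂_3 = (18 − 18) − 0 = 0, and there is no ∂_3, so H_2 ≅ 0.

(K is a triangulation of the Klein bottle.)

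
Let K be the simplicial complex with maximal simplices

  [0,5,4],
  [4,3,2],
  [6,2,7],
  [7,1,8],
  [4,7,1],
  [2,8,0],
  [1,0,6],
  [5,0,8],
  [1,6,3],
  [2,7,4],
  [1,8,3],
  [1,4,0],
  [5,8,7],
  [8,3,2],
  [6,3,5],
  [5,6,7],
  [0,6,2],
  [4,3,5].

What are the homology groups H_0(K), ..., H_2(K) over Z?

Fix the vertex order 0 < 1 < 2 < 3 < 4 < 5 < 6 < 7 < 8 and write every simplex with vertices in increasing order. Then dim K = 2 and the simplices of K are:

  0-simplices (9): [0], [1], [2], [3], [4], [5], [6], [7], [8]
  1-simplices (27): (27 of them)
  2-simplices (18): [0,1,4], [0,1,6], [0,2,6], [0,2,8], [0,4,5], [0,5,8], [1,3,6], [1,3,8], [1,4,7], [1,7,8], [2,3,4], [2,3,8], [2,4,7], [2,6,7], [3,4,5], [3,5,6], [5,6,7], [5,7,8]

Hence C_0 ≅ Z^9, C_1 ≅ Z^27, C_2 ≅ Z^18.

Boundary ∂_1: C_1 → C_0 is given by ∂[p,q] = [q] − [p]. For instance
  ∂[5,8] = [8] − [5].
This gives a 9×27 integer matrix of rank 8; reducing to Smith normal form yields diagonal entries (1,1,1,1,1,1,1,1).

Boundary ∂_2: C_2 → C_1 acts by ∂[p,q,r] = [q,r] − [p,r] + [p,q]. For instance
  ∂[2,4,7] = [4,7] − [2,7] + [2,4],
  ∂[1,4,7] = [4,7] − [1,7] + [1,4].
As a 27×18 matrix over Z this has rank 17, with invariant factors (1,1,1,1,1,1,1,1,1,1,1,1,1,1,1,1,1).

Computing H_k = (kernel of ∂_k) / (image of ∂_{k+1}):

  H_0: rank C_0 − rank ∂_1 = 9 − 8 = 1, and the invariant factors of ∂_1 are all 1, so H_0 = Z.
  H_1: rank ker ∂_1 − rank ∂_2 = (27 − 8) − 17 = 2, and the invariant factors of ∂_2 are all 1, so H_1 = Z^2.
  H_2: rank ker ∂_2 − rank ∂_3 = (18 − 17) − 0 = 1, and there is no ∂_3, so H_2 = Z.

(K is a triangulation of the torus T^2.)

H_0 = Z,  H_1 = Z^2,  H_2 = Z.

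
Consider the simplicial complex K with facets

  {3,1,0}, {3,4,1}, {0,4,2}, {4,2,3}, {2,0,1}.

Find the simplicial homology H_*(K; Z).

Fix the vertex order 0 < 1 < 2 < 3 < 4 and write every simplex with vertices in increasing order. Then dim K = 2 and the simplices of K are:

  0-simplices (5): [0], [1], [2], [3], [4]
  1-simplices (10): [0,1], [0,2], [0,3], [0,4], [1,2], [1,3], [1,4], [2,3], [2,4], [3,4]
  2-simplices (5): [0,1,2], [0,1,3], [0,2,4], [1,3,4], [2,3,4]

giving chain groups C_0 ≅ Z^5, C_1 ≅ Z^10, C_2 ≅ Z^5.

The boundary map ∂_1: C_1 → C_0 sends each edge [p,q] (with p < q) to q − p.
As a 5×10 matrix over Z this has rank 4, with invariant factors (1,1,1,1).

The boundary map ∂_2: C_2 → C_1 sends each 2-simplex [p,q,r] to [q,r] − [p,r] + [p,q]. For instance
  ∂[0,1,2] = [1,2] − [0,2] + [0,1],
  ∂[1,3,4] = [3,4] − [1,4] + [1,3].
The 10×5 boundary matrix has rank 5 and Smith normal form diag(1,1,1,1,1).

Reading off H_k = ker ∂_k / im ∂_{k+1}:

  H_0: rank C_0 − rank ∂_1 = 5 − 4 = 1, and the invariant factors of ∂_1 are all 1, so H_0 ≅ Z.
  H_1: rank ker ∂_1 − rank ∂_2 = (10 − 4) − 5 = 1, and the invariant factors of ∂_2 are all 1, so H_1 ≅ Z.
  H_2: rank ker ∂_2 − rank ∂_3 = (5 − 5) − 0 = 0, and there is no ∂_3, so H_2 ≅ 0.

As a check, the Euler characteristic is 5 − 10 + 5 = 0, which agrees with 1 − 1 + 0 = 0.

H_0 ≅ Z,  H_1 ≅ Z,  H_2 = 0.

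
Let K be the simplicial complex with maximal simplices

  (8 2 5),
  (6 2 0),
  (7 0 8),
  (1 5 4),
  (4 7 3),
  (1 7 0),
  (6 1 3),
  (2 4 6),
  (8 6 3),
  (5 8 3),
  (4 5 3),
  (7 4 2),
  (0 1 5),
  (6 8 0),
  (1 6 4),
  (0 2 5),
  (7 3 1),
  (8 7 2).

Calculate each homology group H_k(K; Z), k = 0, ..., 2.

H_0 = Z,  H_1 = Z ⊕ Z/2Z,  H_2 = 0.

Fix the vertex order 0 < 1 < 2 < 3 < 4 < 5 < 6 < 7 < 8 and write every simplex with vertices in increasing order. Then dim K = 2 and the simplices of K are:

  0-simplices (9): [0], [1], [2], [3], [4], [5], [6], [7], [8]
  1-simplices (27): (27 of them)
  2-simplices (18): [0,1,5], [0,1,7], [0,2,5], [0,2,6], [0,6,8], [0,7,8], [1,3,6], [1,3,7], [1,4,5], [1,4,6], [2,4,6], [2,4,7], [2,5,8], [2,7,8], [3,4,5], [3,4,7], [3,5,8], [3,6,8]

Hence C_0 ≅ Z^9, C_1 ≅ Z^27, C_2 ≅ Z^18.

∂_1: C_1 → C_0 sends each edge [p,q] (with p < q) to q − p.
The resulting 9×27 matrix has rank 8, and its Smith normal form has invariant factors (1,1,1,1,1,1,1,1).

∂_2: C_2 → C_1 maps a triangle to the signed sum of its edges. For instance
  ∂[3,4,7] = [4,7] − [3,7] + [3,4],
  ∂[1,3,7] = [3,7] − [1,7] + [1,3].
This gives a 27×18 integer matrix of rank 18; reducing to Smith normal form yields diagonal entries (1,1,1,1,1,1,1,1,1,1,1,1,1,1,1,1,1,2).

From H_k ≅ ker(∂_k) / im(∂_{k+1}) we obtain:

  H_0: rank C_0 − rank ∂_1 = 9 − 8 = 1, and the invariant factors of ∂_1 are all 1, so H_0 ≅ Z.
  H_1: rank ker ∂_1 − rank ∂_2 = (27 − 8) − 18 = 1, and ∂_2 has invariant factor 2 > 1, so H_1 ≅ Z ⊕ Z/2Z.
  H_2: rank ker ∂_2 − rank ∂_3 = (18 − 18) − 0 = 0, and there is no ∂_3, so H_2 ≅ 0.

As a check, the Euler characteristic is 9 − 27 + 18 = 0, which agrees with 1 − 1 + 0 = 0.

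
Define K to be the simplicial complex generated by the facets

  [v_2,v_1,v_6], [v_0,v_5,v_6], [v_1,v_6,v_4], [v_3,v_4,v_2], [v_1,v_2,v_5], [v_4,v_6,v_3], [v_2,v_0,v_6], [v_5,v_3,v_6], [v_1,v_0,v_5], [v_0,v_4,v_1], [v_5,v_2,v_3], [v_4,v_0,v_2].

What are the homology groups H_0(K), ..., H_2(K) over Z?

Fix the vertex order v_0 < v_1 < v_2 < v_3 < v_4 < v_5 < v_6 and write every simplex with vertices in increasing order. Then dim K = 2 and the simplices of K are:

  0-simplices (7): [v_0], [v_1], [v_2], [v_3], [v_4], [v_5], [v_6]
  1-simplices (18): (18 of them)
  2-simplices (12): (12 of them)

Hence C_0 ≅ Z^7, C_1 ≅ Z^18, C_2 ≅ Z^12.

Boundary ∂_1: C_1 → C_0 is given by ∂[p,q] = [q] − [p]. For instance
  ∂[v_5,v_6] = [v_6] − [v_5].
This gives a 7×18 integer matrix of rank 6; reducing to Smith normal form yields diagonal entries (1,1,1,1,1,1).

The boundary map ∂_2: C_2 → C_1 maps a triangle to the signed sum of its edges. For instance
  ∂[v_2,v_3,v_5] = [v_3,v_5] − [v_2,v_5] + [v_2,v_3],
  ∂[v_1,v_2,v_6] = [v_2,v_6] − [v_1,v_6] + [v_1,v_2].
The 18×12 boundary matrix has rank 12 and Smith normal form diag(1,1,1,1,1,1,1,1,1,1,1,2).

Computing H_k = (kernel of ∂_k) / (image of ∂_{k+1}):

  H_0: rank C_0 − rank ∂_1 = 7 − 6 = 1, and the invariant factors of ∂_1 are all 1, so H_0 ≅ Z.
  H_1: rank ker ∂_1 − rank ∂_2 = (18 − 6) − 12 = 0, and ∂_2 has invariant factor 2 > 1, so H_1 ≅ Z/2.
  H_2: rank ker ∂_2 − rank ∂_3 = (12 − 12) − 0 = 0, and there is no ∂_3, so H_2 ≅ 0.

H_0 = Z,  H_1 = Z/2,  H_2 = 0.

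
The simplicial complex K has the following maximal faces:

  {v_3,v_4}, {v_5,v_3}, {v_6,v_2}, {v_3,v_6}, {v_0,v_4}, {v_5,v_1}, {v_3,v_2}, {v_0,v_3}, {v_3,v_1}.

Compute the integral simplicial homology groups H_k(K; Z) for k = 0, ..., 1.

H_0 = Z,  H_1 = Z^3.

Take the total order v_0 < v_1 < v_2 < v_3 < v_4 < v_5 < v_6 on the vertex set. Then K (dimension 1) consists of the simplices:

  0-simplices (7): [v_0], [v_1], [v_2], [v_3], [v_4], [v_5], [v_6]
  1-simplices (9): [v_0,v_3], [v_0,v_4], [v_1,v_3], [v_1,v_5], [v_2,v_3], [v_2,v_6], [v_3,v_4], [v_3,v_5], [v_3,v_6]

Hence C_0 ≅ Z^7, C_1 ≅ Z^9.

The boundary map ∂_1: C_1 → C_0 maps an edge to its endpoints' difference, ∂[p,q] = q − p. For instance
  ∂[v_0,v_4] = [v_4] − [v_0].
As a 7×9 matrix over Z this has rank 6, with invariant factors (1,1,1,1,1,1).

Computing H_k = (kernel of ∂_k) / (image of ∂_{k+1}):

  H_0: rank C_0 − rank ∂_1 = 7 − 6 = 1, and the invariant factors of ∂_1 are all 1, so H_0 ≅ Z.
  H_1: rank ker ∂_1 − rank ∂_2 = (9 − 6) − 0 = 3, and there is no ∂_2, so H_1 ≅ Z^3.

As a check, the Euler characteristic is 7 − 9 = -2, which agrees with 1 − 3 = -2.
(K is a triangulation of a wedge of 3 circles.)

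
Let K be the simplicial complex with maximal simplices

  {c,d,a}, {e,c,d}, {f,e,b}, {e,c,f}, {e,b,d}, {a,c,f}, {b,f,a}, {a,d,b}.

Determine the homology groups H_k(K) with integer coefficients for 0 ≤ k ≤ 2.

H_0 ≅ Z,  H_1 = 0,  H_2 ≅ Z.

Fix the vertex order a < b < c < d < e < f and write every simplex with vertices in increasing order. Then dim K = 2 and the simplices of K are:

  0-simplices (6): a, b, c, d, e, f
  1-simplices (12): ab, ac, ad, af, bd, be, bf, cd, ce, cf, de, ef
  2-simplices (8): abd, abf, acd, acf, bde, bef, cde, cef

Hence C_0 ≅ Z^6, C_1 ≅ Z^12, C_2 ≅ Z^8.

∂_1: C_1 → C_0 maps an edge to its endpoints' difference, ∂[p,q] = q − p. For instance
  ∂bf = f − b.
The 6×12 boundary matrix has rank 5 and Smith normal form diag(1,1,1,1,1).

∂_2: C_2 → C_1 sends each 2-simplex [p,q,r] to [q,r] − [p,r] + [p,q]. For instance
  ∂bde = de − be + bd,
  ∂cef = ef − cf + ce.
The 12×8 boundary matrix has rank 7 and Smith normal form diag(1,1,1,1,1,1,1).

From H_k ≅ ker(∂_k) / im(∂_{k+1}) we obtain:

  H_0: rank C_0 − rank ∂_1 = 6 − 5 = 1, and the invariant factors of ∂_1 are all 1, so H_0 = Z.
  H_1: rank ker ∂_1 − rank ∂_2 = (12 − 5) − 7 = 0, and the invariant factors of ∂_2 are all 1, so H_1 = 0.
  H_2: rank ker ∂_2 − rank ∂_3 = (8 − 7) − 0 = 1, and there is no ∂_3, so H_2 = Z.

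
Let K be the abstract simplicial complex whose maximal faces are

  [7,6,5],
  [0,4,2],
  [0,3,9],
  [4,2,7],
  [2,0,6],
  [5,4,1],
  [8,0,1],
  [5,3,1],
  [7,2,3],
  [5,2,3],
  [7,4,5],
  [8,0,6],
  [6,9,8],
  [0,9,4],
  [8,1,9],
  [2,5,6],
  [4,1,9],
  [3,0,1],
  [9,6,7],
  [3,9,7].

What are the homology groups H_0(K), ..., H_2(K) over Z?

H_0 ≅ Z,  H_1 ≅ Z × Z/2,  H_2 = 0.

Order the vertices as 0 < 1 < 2 < 3 < 4 < 5 < 6 < 7 < 8 < 9. Listing each simplex with vertices in this order, K has dimension 2 with simplices:

  0-simplices (10): [0], [1], [2], [3], [4], [5], [6], [7], [8], [9]
  1-simplices (30): (30 of them)
  2-simplices (20): (20 of them)

giving chain groups C_0 ≅ Z^10, C_1 ≅ Z^30, C_2 ≅ Z^20.

The boundary map ∂_1: C_1 → C_0 maps an edge to its endpoints' difference, ∂[p,q] = q − p. For instance
  ∂[0,8] = [8] − [0].
This gives a 10×30 integer matrix of rank 9; reducing to Smith normal form yields diagonal entries (1,1,1,1,1,1,1,1,1).

∂_2: C_2 → C_1 acts by ∂[p,q,r] = [q,r] − [p,r] + [p,q]. For instance
  ∂[2,3,7] = [3,7] − [2,7] + [2,3],
  ∂[1,4,9] = [4,9] − [1,9] + [1,4].
This gives a 30×20 integer matrix of rank 20; reducing to Smith normal form yields diagonal entries (1,1,1,1,1,1,1,1,1,1,1,1,1,1,1,1,1,1,1,2).

Reading off H_k = ker ∂_k / im ∂_{k+1}:

  H_0: rank C_0 − rank ∂_1 = 10 − 9 = 1, and the invariant factors of ∂_1 are all 1, so H_0 ≅ Z.
  H_1: rank ker ∂_1 − rank ∂_2 = (30 − 9) − 20 = 1, and ∂_2 has invariant factor 2 > 1, so H_1 ≅ Z × Z/2.
  H_2: rank ker ∂_2 − rank ∂_3 = (20 − 20) − 0 = 0, and there is no ∂_3, so H_2 ≅ 0.

As a check, the Euler characteristic is 10 − 30 + 20 = 0, which agrees with 1 − 1 + 0 = 0.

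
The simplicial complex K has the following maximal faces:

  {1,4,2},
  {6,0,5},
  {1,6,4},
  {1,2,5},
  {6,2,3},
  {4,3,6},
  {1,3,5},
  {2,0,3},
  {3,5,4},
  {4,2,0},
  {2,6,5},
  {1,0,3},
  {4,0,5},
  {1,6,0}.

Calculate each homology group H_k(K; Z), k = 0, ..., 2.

Take the total order 0 < 1 < 2 < 3 < 4 < 5 < 6 on the vertex set. Then K (dimension 2) consists of the simplices:

  0-simplices (7): [0], [1], [2], [3], [4], [5], [6]
  1-simplices (21): [0,1], [0,2], [0,3], [0,4], [0,5], [0,6], [1,2], [1,3], [1,4], [1,5], [1,6], [2,3], [2,4], [2,5], [2,6], [3,4], [3,5], [3,6], [4,5], [4,6], [5,6]
  2-simplices (14): [0,1,3], [0,1,6], [0,2,3], [0,2,4], [0,4,5], [0,5,6], [1,2,4], [1,2,5], [1,3,5], [1,4,6], [2,3,6], [2,5,6], [3,4,5], [3,4,6]

giving chain groups C_0 ≅ Z^7, C_1 ≅ Z^21, C_2 ≅ Z^14.

∂_1: C_1 → C_0 is given by ∂[p,q] = [q] − [p]. For instance
  ∂[3,5] = [5] − [3].
The resulting 7×21 matrix has rank 6, and its Smith normal form has invariant factors (1,1,1,1,1,1).

Boundary ∂_2: C_2 → C_1 acts by ∂[p,q,r] = [q,r] − [p,r] + [p,q]. For instance
  ∂[0,2,3] = [2,3] − [0,3] + [0,2],
  ∂[0,1,3] = [1,3] − [0,3] + [0,1].
The resulting 21×14 matrix has rank 13, and its Smith normal form has invariant factors (1,1,1,1,1,1,1,1,1,1,1,1,1).

From H_k ≅ ker(∂_k) / im(∂_{k+1}) we obtain:

  H_0: rank C_0 − rank ∂_1 = 7 − 6 = 1, and the invariant factors of ∂_1 are all 1, so H_0 ≅ Z.
  H_1: rank ker ∂_1 − rank ∂_2 = (21 − 6) − 13 = 2, and the invariant factors of ∂_2 are all 1, so H_1 ≅ Z^2.
  H_2: rank ker ∂_2 − rank ∂_3 = (14 − 13) − 0 = 1, and there is no ∂_3, so H_2 ≅ Z.

As a check, the Euler characteristic is 7 − 21 + 14 = 0, which agrees with 1 − 2 + 1 = 0.

H_0 ≅ Z,  H_1 ≅ Z^2,  H_2 ≅ Z.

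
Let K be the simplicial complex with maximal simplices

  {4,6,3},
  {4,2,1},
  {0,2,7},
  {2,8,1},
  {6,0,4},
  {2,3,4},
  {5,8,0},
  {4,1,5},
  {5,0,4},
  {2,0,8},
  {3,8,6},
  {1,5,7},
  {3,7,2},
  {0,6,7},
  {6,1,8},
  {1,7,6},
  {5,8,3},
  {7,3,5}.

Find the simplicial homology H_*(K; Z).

H_0 = Z,  H_1 = Z^2,  H_2 = Z.

Order the vertices as 0 < 1 < 2 < 3 < 4 < 5 < 6 < 7 < 8. Listing each simplex with vertices in this order, K has dimension 2 with simplices:

  0-simplices (9): [0], [1], [2], [3], [4], [5], [6], [7], [8]
  1-simplices (27): (27 of them)
  2-simplices (18): [0,2,7], [0,2,8], [0,4,5], [0,4,6], [0,5,8], [0,6,7], [1,2,4], [1,2,8], [1,4,5], [1,5,7], [1,6,7], [1,6,8], [2,3,4], [2,3,7], [3,4,6], [3,5,7], [3,5,8], [3,6,8]

giving chain groups C_0 ≅ Z^9, C_1 ≅ Z^27, C_2 ≅ Z^18.

∂_1: C_1 → C_0 is given by ∂[p,q] = [q] − [p]. For instance
  ∂[4,5] = [5] − [4].
The resulting 9×27 matrix has rank 8, and its Smith normal form has invariant factors (1,1,1,1,1,1,1,1).

∂_2: C_2 → C_1 sends each 2-simplex [p,q,r] to [q,r] − [p,r] + [p,q]. For instance
  ∂[0,6,7] = [6,7] − [0,7] + [0,6],
  ∂[0,5,8] = [5,8] − [0,8] + [0,5].
The resulting 27×18 matrix has rank 17, and its Smith normal form has invariant factors (1,1,1,1,1,1,1,1,1,1,1,1,1,1,1,1,1).

Computing H_k = (kernel of ∂_k) / (image of ∂_{k+1}):

  H_0: rank C_0 − rank ∂_1 = 9 − 8 = 1, and the invariant factors of ∂_1 are all 1, so H_0 = Z.
  H_1: rank ker ∂_1 − rank ∂_2 = (27 − 8) − 17 = 2, and the invariant factors of ∂_2 are all 1, so H_1 = Z^2.
  H_2: rank ker ∂_2 − rank ∂_3 = (18 − 17) − 0 = 1, and there is no ∂_3, so H_2 = Z.

As a check, the Euler characteristic is 9 − 27 + 18 = 0, which agrees with 1 − 2 + 1 = 0.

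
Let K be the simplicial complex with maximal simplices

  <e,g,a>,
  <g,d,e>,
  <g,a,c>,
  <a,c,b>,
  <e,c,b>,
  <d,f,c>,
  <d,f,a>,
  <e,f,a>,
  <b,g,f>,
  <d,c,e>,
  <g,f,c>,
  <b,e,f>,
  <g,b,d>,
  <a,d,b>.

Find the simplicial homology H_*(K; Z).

We work with the vertex ordering a < b < c < d < e < f < g. The simplices of K, each written with vertices in increasing order, are:

  0-simplices (7): a, b, c, d, e, f, g
  1-simplices (21): ab, ac, ad, ae, af, ag, bc, bd, be, bf, bg, cd, ce, cf, cg, de, df, dg, ef, eg, fg
  2-simplices (14): abc, abd, acg, adf, aef, aeg, bce, bdg, bef, bfg, cde, cdf, cfg, deg

giving chain groups C_0 ≅ Z^7, C_1 ≅ Z^21, C_2 ≅ Z^14.

∂_1: C_1 → C_0 is given by ∂[p,q] = [q] − [p].
The resulting 7×21 matrix has rank 6, and its Smith normal form has invariant factors (1,1,1,1,1,1).

Boundary ∂_2: C_2 → C_1 acts by ∂[p,q,r] = [q,r] − [p,r] + [p,q]. For instance
  ∂bef = ef − bf + be,
  ∂cfg = fg − cg + cf.
As a 21×14 matrix over Z this has rank 13, with invariant factors (1,1,1,1,1,1,1,1,1,1,1,1,1).

Reading off H_k = ker ∂_k / im ∂_{k+1}:

  H_0: rank C_0 − rank ∂_1 = 7 − 6 = 1, and the invariant factors of ∂_1 are all 1, so H_0 = Z.
  H_1: rank ker ∂_1 − rank ∂_2 = (21 − 6) − 13 = 2, and the invariant factors of ∂_2 are all 1, so H_1 = Z^2.
  H_2: rank ker ∂_2 − rank ∂_3 = (14 − 13) − 0 = 1, and there is no ∂_3, so H_2 = Z.

As a check, the Euler characteristic is 7 − 21 + 14 = 0, which agrees with 1 − 2 + 1 = 0.
(K is a triangulation of the torus T^2.)

H_0 = Z,  H_1 = Z^2,  H_2 = Z.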